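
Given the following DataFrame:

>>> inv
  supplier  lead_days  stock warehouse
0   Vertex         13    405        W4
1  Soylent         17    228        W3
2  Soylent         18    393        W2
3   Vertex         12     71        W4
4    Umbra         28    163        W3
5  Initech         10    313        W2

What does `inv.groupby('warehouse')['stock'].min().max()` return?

313

group by warehouse, min of stock:
warehouse
W2    313
W3    163
W4     71
Name: stock, dtype: int64
So max() = 313.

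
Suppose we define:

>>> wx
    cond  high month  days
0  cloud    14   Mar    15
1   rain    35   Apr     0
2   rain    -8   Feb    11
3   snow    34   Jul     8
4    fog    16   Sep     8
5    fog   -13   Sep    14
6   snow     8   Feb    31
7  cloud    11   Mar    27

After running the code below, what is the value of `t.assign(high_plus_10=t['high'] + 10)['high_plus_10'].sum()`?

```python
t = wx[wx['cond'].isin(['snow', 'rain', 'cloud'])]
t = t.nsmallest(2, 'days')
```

89

filter rows where cond in ['snow', 'rain', 'cloud']:
    cond  high month  days
0  cloud    14   Mar    15
1   rain    35   Apr     0
2   rain    -8   Feb    11
3   snow    34   Jul     8
6   snow     8   Feb    31
7  cloud    11   Mar    27
take 2 rows with smallest days:
   cond  high month  days
1  rain    35   Apr     0
3  snow    34   Jul     8
add column high_plus_10 = t['high'] + 10:
   cond  high month  days  high_plus_10
1  rain    35   Apr     0            45
3  snow    34   Jul     8            44
The sum of column 'high_plus_10' is 89.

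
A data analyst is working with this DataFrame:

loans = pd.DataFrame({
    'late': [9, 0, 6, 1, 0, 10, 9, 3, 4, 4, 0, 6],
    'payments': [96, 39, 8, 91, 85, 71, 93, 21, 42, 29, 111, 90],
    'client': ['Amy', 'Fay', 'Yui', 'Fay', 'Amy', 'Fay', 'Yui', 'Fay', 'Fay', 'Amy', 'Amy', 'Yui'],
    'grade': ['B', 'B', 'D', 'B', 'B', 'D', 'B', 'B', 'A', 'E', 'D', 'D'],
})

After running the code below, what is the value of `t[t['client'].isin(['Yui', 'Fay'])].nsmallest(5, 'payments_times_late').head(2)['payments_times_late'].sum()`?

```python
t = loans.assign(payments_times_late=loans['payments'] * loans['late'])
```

48

add column payments_times_late = loans['payments'] * loans['late']:
    late  payments client grade  payments_times_late
0      9        96    Amy     B                  864
1      0        39    Fay     B                    0
2      6         8    Yui     D                   48
3      1        91    Fay     B                   91
4      0        85    Amy     B                    0
5     10        71    Fay     D                  710
6      9        93    Yui     B                  837
7      3        21    Fay     B                   63
8      4        42    Fay     A                  168
9      4        29    Amy     E                  116
10     0       111    Amy     D                    0
11     6        90    Yui     D                  540
filter rows where client in ['Yui', 'Fay']:
    late  payments client grade  payments_times_late
1      0        39    Fay     B                    0
2      6         8    Yui     D                   48
3      1        91    Fay     B                   91
5     10        71    Fay     D                  710
6      9        93    Yui     B                  837
7      3        21    Fay     B                   63
8      4        42    Fay     A                  168
11     6        90    Yui     D                  540
take 5 rows with smallest payments_times_late:
   late  payments client grade  payments_times_late
1     0        39    Fay     B                    0
2     6         8    Yui     D                   48
7     3        21    Fay     B                   63
3     1        91    Fay     B                   91
8     4        42    Fay     A                  168
take first 2 rows:
   late  payments client grade  payments_times_late
1     0        39    Fay     B                    0
2     6         8    Yui     D                   48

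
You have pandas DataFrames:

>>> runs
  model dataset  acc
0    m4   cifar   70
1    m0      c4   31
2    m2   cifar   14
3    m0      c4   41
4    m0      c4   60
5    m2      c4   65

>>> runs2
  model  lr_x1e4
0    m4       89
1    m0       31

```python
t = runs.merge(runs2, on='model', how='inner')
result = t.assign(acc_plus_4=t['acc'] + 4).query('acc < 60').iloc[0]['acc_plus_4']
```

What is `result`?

merge on 'model' (how='inner') → 4 rows:
  model dataset  acc  lr_x1e4
0    m4   cifar   70       89
1    m0      c4   31       31
2    m0      c4   41       31
3    m0      c4   60       31
add column acc_plus_4 = t['acc'] + 4:
  model dataset  acc  lr_x1e4  acc_plus_4
0    m4   cifar   70       89          74
1    m0      c4   31       31          35
2    m0      c4   41       31          45
3    m0      c4   60       31          64
filter rows where acc < 60:
  model dataset  acc  lr_x1e4  acc_plus_4
1    m0      c4   31       31          35
2    m0      c4   41       31          45

35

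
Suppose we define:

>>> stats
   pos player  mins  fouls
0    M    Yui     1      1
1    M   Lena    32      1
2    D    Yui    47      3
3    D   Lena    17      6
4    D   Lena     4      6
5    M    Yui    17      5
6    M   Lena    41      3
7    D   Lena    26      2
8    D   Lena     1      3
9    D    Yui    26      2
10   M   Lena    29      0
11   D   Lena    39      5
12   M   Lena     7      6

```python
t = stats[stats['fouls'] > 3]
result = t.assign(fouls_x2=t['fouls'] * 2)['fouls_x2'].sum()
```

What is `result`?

filter rows where fouls > 3:
   pos player  mins  fouls
3    D   Lena    17      6
4    D   Lena     4      6
5    M    Yui    17      5
11   D   Lena    39      5
12   M   Lena     7      6
add column fouls_x2 = t['fouls'] * 2:
   pos player  mins  fouls  fouls_x2
3    D   Lena    17      6        12
4    D   Lena     4      6        12
5    M    Yui    17      5        10
11   D   Lena    39      5        10
12   M   Lena     7      6        12
Reading off the sum of column 'fouls_x2', we get 56.

56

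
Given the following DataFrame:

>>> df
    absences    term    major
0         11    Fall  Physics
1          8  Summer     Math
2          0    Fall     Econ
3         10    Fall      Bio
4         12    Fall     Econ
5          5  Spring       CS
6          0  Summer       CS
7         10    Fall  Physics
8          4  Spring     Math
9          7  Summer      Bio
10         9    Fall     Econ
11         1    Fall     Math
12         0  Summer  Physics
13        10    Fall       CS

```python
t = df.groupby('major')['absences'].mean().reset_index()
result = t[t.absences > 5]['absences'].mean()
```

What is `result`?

7.5

group by major, mean of absences:
major
Bio        8.500000
CS         5.000000
Econ       7.000000
Math       4.333333
Physics    7.000000
Name: absences, dtype: float64
reset_index():
     major  absences
0      Bio  8.500000
1       CS  5.000000
2     Econ  7.000000
3     Math  4.333333
4  Physics  7.000000
filter rows where absences > 5:
     major  absences
0      Bio       8.5
2     Econ       7.0
4  Physics       7.0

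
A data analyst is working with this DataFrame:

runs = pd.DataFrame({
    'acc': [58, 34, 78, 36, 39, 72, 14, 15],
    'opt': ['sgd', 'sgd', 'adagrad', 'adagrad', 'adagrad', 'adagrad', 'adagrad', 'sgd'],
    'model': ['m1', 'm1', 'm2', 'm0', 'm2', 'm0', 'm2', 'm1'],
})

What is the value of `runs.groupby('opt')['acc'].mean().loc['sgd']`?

group by opt, mean of acc:
opt
adagrad    47.800000
sgd        35.666667
Name: acc, dtype: float64

35.6666666667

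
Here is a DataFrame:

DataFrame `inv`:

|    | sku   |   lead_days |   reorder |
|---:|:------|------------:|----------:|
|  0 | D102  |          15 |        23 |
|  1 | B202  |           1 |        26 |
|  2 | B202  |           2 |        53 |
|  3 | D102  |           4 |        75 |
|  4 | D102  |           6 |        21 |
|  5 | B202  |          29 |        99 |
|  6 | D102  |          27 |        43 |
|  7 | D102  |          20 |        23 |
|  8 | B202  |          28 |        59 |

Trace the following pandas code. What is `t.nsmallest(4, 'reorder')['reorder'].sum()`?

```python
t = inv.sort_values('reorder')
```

93

sort by reorder:
    sku  lead_days  reorder
4  D102          6       21
0  D102         15       23
7  D102         20       23
1  B202          1       26
6  D102         27       43
2  B202          2       53
8  B202         28       59
3  D102          4       75
5  B202         29       99
take 4 rows with smallest reorder:
    sku  lead_days  reorder
4  D102          6       21
0  D102         15       23
7  D102         20       23
1  B202          1       26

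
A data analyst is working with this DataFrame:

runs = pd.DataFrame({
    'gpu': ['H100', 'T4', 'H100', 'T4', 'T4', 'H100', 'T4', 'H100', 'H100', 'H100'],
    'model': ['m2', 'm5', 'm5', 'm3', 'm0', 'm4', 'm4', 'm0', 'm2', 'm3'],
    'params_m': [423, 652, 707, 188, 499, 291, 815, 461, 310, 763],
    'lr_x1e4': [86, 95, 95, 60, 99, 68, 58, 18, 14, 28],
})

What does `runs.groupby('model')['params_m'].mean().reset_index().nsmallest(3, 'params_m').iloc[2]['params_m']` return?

group by model, mean of params_m:
model
m0    480.0
m2    366.5
m3    475.5
m4    553.0
m5    679.5
Name: params_m, dtype: float64
reset_index():
  model  params_m
0    m0     480.0
1    m2     366.5
2    m3     475.5
3    m4     553.0
4    m5     679.5
take 3 rows with smallest params_m:
  model  params_m
1    m2     366.5
2    m3     475.5
0    m0     480.0

480.0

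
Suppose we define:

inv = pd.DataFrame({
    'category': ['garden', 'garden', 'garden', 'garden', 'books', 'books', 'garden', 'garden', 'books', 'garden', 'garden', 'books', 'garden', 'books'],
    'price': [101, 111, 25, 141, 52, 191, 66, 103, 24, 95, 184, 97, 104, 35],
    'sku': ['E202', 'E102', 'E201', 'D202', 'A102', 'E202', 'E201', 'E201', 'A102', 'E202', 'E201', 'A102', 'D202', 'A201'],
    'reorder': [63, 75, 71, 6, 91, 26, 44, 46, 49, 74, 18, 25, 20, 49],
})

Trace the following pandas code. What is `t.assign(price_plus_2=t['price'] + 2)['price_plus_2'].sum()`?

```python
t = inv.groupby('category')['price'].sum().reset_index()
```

1333

group by category, sum of price:
category
books     399
garden    930
Name: price, dtype: int64
reset_index():
  category  price
0    books    399
1   garden    930
add column price_plus_2 = t['price'] + 2:
  category  price  price_plus_2
0    books    399           401
1   garden    930           932
sum of column 'price_plus_2' → 1333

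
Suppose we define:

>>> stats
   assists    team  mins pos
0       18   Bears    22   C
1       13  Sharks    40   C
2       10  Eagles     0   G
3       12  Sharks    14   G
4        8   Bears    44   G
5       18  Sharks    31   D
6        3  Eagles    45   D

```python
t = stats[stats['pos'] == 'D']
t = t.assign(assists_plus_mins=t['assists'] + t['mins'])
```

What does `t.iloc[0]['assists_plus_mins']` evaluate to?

49

filter rows where pos == 'D':
   assists    team  mins pos
5       18  Sharks    31   D
6        3  Eagles    45   D
add column assists_plus_mins = t['assists'] + t['mins']:
   assists    team  mins pos  assists_plus_mins
5       18  Sharks    31   D                 49
6        3  Eagles    45   D                 48
So iloc[0]['assists_plus_mins'] = 49.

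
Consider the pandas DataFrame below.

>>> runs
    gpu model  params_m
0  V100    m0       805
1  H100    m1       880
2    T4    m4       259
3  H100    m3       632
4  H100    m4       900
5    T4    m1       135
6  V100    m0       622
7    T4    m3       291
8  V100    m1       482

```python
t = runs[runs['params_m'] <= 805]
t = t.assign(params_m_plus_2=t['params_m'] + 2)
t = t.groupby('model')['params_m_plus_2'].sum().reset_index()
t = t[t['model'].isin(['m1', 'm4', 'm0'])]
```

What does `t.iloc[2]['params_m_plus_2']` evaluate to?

261

filter rows where params_m <= 805:
    gpu model  params_m
0  V100    m0       805
2    T4    m4       259
3  H100    m3       632
5    T4    m1       135
6  V100    m0       622
7    T4    m3       291
8  V100    m1       482
add column params_m_plus_2 = t['params_m'] + 2:
    gpu model  params_m  params_m_plus_2
0  V100    m0       805              807
2    T4    m4       259              261
3  H100    m3       632              634
5    T4    m1       135              137
6  V100    m0       622              624
7    T4    m3       291              293
8  V100    m1       482              484
group by model, sum of params_m_plus_2:
model
m0    1431
m1     621
m3     927
m4     261
Name: params_m_plus_2, dtype: int64
reset_index():
  model  params_m_plus_2
0    m0             1431
1    m1              621
2    m3              927
3    m4              261
filter rows where model in ['m1', 'm4', 'm0']:
  model  params_m_plus_2
0    m0             1431
1    m1              621
3    m4              261
Then the value at position 2, column 'params_m_plus_2': 261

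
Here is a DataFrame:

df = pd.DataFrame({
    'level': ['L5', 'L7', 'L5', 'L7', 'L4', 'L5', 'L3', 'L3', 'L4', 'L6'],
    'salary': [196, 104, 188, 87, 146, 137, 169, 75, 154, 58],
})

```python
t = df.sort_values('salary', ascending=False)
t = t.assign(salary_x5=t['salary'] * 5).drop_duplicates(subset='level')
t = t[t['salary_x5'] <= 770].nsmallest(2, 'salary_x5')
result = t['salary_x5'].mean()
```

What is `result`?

sort by salary descending:
  level  salary
0    L5     196
2    L5     188
6    L3     169
8    L4     154
4    L4     146
5    L5     137
1    L7     104
3    L7      87
7    L3      75
9    L6      58
add column salary_x5 = t['salary'] * 5:
  level  salary  salary_x5
0    L5     196        980
2    L5     188        940
6    L3     169        845
8    L4     154        770
4    L4     146        730
5    L5     137        685
1    L7     104        520
3    L7      87        435
7    L3      75        375
9    L6      58        290
drop duplicate level (keep=first):
  level  salary  salary_x5
0    L5     196        980
6    L3     169        845
8    L4     154        770
1    L7     104        520
9    L6      58        290
filter rows where salary_x5 <= 770:
  level  salary  salary_x5
8    L4     154        770
1    L7     104        520
9    L6      58        290
take 2 rows with smallest salary_x5:
  level  salary  salary_x5
9    L6      58        290
1    L7     104        520
mean of column 'salary_x5' → 405.0

405.0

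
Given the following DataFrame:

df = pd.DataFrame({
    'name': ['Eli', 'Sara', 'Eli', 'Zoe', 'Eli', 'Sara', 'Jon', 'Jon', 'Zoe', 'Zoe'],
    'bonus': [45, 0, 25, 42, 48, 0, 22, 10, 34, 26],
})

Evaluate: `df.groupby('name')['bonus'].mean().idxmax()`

group by name, mean of bonus:
name
Eli     39.333333
Jon     16.000000
Sara     0.000000
Zoe     34.000000
Name: bonus, dtype: float64
Taking the label with the largest value gives Eli.

Eli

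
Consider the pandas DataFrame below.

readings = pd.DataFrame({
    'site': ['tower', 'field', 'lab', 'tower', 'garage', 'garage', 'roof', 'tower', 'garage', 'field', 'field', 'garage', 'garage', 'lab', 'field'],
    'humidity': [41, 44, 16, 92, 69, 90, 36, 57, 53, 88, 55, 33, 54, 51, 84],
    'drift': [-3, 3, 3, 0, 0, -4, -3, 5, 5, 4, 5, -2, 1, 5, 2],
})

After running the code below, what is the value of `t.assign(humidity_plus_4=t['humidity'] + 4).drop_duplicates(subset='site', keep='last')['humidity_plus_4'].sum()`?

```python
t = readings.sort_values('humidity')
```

377

sort by humidity:
      site  humidity  drift
2      lab        16      3
11  garage        33     -2
6     roof        36     -3
0    tower        41     -3
1    field        44      3
13     lab        51      5
8   garage        53      5
12  garage        54      1
10   field        55      5
7    tower        57      5
4   garage        69      0
14   field        84      2
9    field        88      4
5   garage        90     -4
3    tower        92      0
add column humidity_plus_4 = t['humidity'] + 4:
      site  humidity  drift  humidity_plus_4
2      lab        16      3               20
11  garage        33     -2               37
6     roof        36     -3               40
0    tower        41     -3               45
1    field        44      3               48
13     lab        51      5               55
8   garage        53      5               57
12  garage        54      1               58
10   field        55      5               59
7    tower        57      5               61
4   garage        69      0               73
14   field        84      2               88
9    field        88      4               92
5   garage        90     -4               94
3    tower        92      0               96
drop duplicate site (keep=last):
      site  humidity  drift  humidity_plus_4
6     roof        36     -3               40
13     lab        51      5               55
9    field        88      4               92
5   garage        90     -4               94
3    tower        92      0               96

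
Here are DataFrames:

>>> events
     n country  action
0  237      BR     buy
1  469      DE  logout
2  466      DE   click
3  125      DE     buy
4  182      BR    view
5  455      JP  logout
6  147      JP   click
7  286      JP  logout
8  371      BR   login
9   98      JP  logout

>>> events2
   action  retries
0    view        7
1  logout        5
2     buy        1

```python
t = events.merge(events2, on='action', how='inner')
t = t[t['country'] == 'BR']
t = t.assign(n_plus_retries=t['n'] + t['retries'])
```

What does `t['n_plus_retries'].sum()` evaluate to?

merge on 'action' (how='inner') → 7 rows:
     n country  action  retries
0  237      BR     buy        1
1  469      DE  logout        5
2  125      DE     buy        1
3  182      BR    view        7
4  455      JP  logout        5
5  286      JP  logout        5
6   98      JP  logout        5
filter rows where country == 'BR':
     n country action  retries
0  237      BR    buy        1
3  182      BR   view        7
add column n_plus_retries = t['n'] + t['retries']:
     n country action  retries  n_plus_retries
0  237      BR    buy        1             238
3  182      BR   view        7             189

427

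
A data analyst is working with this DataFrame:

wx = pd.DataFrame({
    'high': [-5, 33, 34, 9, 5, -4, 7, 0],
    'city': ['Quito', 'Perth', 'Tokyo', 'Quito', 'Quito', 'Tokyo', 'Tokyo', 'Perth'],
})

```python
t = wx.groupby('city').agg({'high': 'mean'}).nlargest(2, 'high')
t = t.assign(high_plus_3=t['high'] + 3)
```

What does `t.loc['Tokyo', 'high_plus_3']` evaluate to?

group by city, mean of high:
            high
city            
Perth  16.500000
Quito   3.000000
Tokyo  12.333333
take 2 rows with largest high:
            high
city            
Perth  16.500000
Tokyo  12.333333
add column high_plus_3 = t['high'] + 3:
            high  high_plus_3
city                         
Perth  16.500000    19.500000
Tokyo  12.333333    15.333333

15.3333333333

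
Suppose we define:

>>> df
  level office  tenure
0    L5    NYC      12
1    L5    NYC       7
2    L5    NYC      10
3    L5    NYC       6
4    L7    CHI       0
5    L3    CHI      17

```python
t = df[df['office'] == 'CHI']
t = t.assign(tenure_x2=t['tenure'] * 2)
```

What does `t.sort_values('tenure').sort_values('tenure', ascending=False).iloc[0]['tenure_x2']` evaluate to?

filter rows where office == 'CHI':
  level office  tenure
4    L7    CHI       0
5    L3    CHI      17
add column tenure_x2 = t['tenure'] * 2:
  level office  tenure  tenure_x2
4    L7    CHI       0          0
5    L3    CHI      17         34
sort by tenure:
  level office  tenure  tenure_x2
4    L7    CHI       0          0
5    L3    CHI      17         34
sort by tenure descending:
  level office  tenure  tenure_x2
5    L3    CHI      17         34
4    L7    CHI       0          0
The value at position 0, column 'tenure_x2' is 34.

34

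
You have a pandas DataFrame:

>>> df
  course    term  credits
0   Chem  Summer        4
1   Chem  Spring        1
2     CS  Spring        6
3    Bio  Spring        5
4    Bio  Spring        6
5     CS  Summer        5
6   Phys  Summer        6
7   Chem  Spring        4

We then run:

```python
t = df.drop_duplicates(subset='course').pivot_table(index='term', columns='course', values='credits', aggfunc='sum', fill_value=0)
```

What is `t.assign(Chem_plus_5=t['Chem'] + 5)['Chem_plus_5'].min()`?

drop duplicate course (keep=first):
  course    term  credits
0   Chem  Summer        4
2     CS  Spring        6
3    Bio  Spring        5
6   Phys  Summer        6
pivot: rows=term, cols=course, sum(credits):
course  Bio  CS  Chem  Phys
term                       
Spring    5   6     0     0
Summer    0   0     4     6
add column Chem_plus_5 = t['Chem'] + 5:
course  Bio  CS  Chem  Phys  Chem_plus_5
term                                    
Spring    5   6     0     0            5
Summer    0   0     4     6            9

5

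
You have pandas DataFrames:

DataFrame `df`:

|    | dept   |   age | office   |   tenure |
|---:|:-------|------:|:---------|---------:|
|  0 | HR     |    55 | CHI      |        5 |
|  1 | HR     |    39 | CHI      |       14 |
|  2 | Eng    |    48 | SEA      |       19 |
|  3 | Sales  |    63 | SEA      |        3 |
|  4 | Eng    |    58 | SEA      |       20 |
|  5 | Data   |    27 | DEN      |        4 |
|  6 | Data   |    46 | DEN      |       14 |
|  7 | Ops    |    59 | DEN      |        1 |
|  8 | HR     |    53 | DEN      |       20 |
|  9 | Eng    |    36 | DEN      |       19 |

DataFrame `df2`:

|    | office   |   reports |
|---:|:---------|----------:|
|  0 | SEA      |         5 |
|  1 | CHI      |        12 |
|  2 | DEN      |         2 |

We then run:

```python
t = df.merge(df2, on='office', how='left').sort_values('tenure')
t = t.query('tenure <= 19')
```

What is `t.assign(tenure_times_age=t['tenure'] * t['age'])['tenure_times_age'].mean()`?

merge on 'office' (how='left') → 10 rows:
    dept  age office  tenure  reports
0     HR   55    CHI       5       12
1     HR   39    CHI      14       12
2    Eng   48    SEA      19        5
3  Sales   63    SEA       3        5
4    Eng   58    SEA      20        5
5   Data   27    DEN       4        2
6   Data   46    DEN      14        2
7    Ops   59    DEN       1        2
8     HR   53    DEN      20        2
9    Eng   36    DEN      19        2
sort by tenure:
    dept  age office  tenure  reports
7    Ops   59    DEN       1        2
3  Sales   63    SEA       3        5
5   Data   27    DEN       4        2
0     HR   55    CHI       5       12
1     HR   39    CHI      14       12
6   Data   46    DEN      14        2
2    Eng   48    SEA      19        5
9    Eng   36    DEN      19        2
4    Eng   58    SEA      20        5
8     HR   53    DEN      20        2
filter rows where tenure <= 19:
    dept  age office  tenure  reports
7    Ops   59    DEN       1        2
3  Sales   63    SEA       3        5
5   Data   27    DEN       4        2
0     HR   55    CHI       5       12
1     HR   39    CHI      14       12
6   Data   46    DEN      14        2
2    Eng   48    SEA      19        5
9    Eng   36    DEN      19        2
add column tenure_times_age = t['tenure'] * t['age']:
    dept  age office  tenure  reports  tenure_times_age
7    Ops   59    DEN       1        2                59
3  Sales   63    SEA       3        5               189
5   Data   27    DEN       4        2               108
0     HR   55    CHI       5       12               275
1     HR   39    CHI      14       12               546
6   Data   46    DEN      14        2               644
2    Eng   48    SEA      19        5               912
9    Eng   36    DEN      19        2               684

427.125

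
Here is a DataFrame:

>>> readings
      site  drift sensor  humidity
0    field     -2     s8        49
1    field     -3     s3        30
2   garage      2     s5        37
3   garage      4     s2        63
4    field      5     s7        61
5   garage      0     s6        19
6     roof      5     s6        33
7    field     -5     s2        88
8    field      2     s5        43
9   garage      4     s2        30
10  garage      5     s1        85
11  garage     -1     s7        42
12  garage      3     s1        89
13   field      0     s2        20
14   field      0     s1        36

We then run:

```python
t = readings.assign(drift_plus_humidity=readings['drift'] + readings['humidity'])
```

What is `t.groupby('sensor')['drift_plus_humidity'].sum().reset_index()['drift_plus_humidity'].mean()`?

add column drift_plus_humidity = readings['drift'] + readings['humidity']:
      site  drift sensor  humidity  drift_plus_humidity
0    field     -2     s8        49                   47
1    field     -3     s3        30                   27
2   garage      2     s5        37                   39
3   garage      4     s2        63                   67
4    field      5     s7        61                   66
5   garage      0     s6        19                   19
6     roof      5     s6        33                   38
7    field     -5     s2        88                   83
8    field      2     s5        43                   45
9   garage      4     s2        30                   34
10  garage      5     s1        85                   90
11  garage     -1     s7        42                   41
12  garage      3     s1        89                   92
13   field      0     s2        20                   20
14   field      0     s1        36                   36
group by sensor, sum of drift_plus_humidity:
sensor
s1    218
s2    204
s3     27
s5     84
s6     57
s7    107
s8     47
Name: drift_plus_humidity, dtype: int64
reset_index():
  sensor  drift_plus_humidity
0     s1                  218
1     s2                  204
2     s3                   27
3     s5                   84
4     s6                   57
5     s7                  107
6     s8                   47

106.285714286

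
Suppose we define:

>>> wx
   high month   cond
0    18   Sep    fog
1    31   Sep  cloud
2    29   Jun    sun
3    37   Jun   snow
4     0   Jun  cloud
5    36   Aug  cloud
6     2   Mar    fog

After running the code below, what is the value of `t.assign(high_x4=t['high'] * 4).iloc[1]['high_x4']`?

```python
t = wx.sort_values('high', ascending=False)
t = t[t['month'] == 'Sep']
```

72

sort by high descending:
   high month   cond
3    37   Jun   snow
5    36   Aug  cloud
1    31   Sep  cloud
2    29   Jun    sun
0    18   Sep    fog
6     2   Mar    fog
4     0   Jun  cloud
filter rows where month == 'Sep':
   high month   cond
1    31   Sep  cloud
0    18   Sep    fog
add column high_x4 = t['high'] * 4:
   high month   cond  high_x4
1    31   Sep  cloud      124
0    18   Sep    fog       72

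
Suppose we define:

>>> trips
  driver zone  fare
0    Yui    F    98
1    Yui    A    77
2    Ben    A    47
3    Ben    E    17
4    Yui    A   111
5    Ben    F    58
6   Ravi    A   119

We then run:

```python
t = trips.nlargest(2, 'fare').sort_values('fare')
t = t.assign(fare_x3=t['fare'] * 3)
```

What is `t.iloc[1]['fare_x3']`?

357

take 2 rows with largest fare:
  driver zone  fare
6   Ravi    A   119
4    Yui    A   111
sort by fare:
  driver zone  fare
4    Yui    A   111
6   Ravi    A   119
add column fare_x3 = t['fare'] * 3:
  driver zone  fare  fare_x3
4    Yui    A   111      333
6   Ravi    A   119      357
Reading off the value at position 1, column 'fare_x3', we get 357.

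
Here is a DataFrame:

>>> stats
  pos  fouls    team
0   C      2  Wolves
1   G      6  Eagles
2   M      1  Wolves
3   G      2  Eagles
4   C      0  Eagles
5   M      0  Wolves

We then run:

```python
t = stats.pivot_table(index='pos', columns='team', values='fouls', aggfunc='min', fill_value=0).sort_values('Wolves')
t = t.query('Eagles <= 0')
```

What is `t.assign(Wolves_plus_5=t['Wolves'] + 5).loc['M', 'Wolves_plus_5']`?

pivot: rows=pos, cols=team, min(fouls):
team  Eagles  Wolves
pos                 
C          0       2
G          2       0
M          0       0
sort by Wolves:
team  Eagles  Wolves
pos                 
G          2       0
M          0       0
C          0       2
filter rows where Eagles <= 0:
team  Eagles  Wolves
pos                 
M          0       0
C          0       2
add column Wolves_plus_5 = t['Wolves'] + 5:
team  Eagles  Wolves  Wolves_plus_5
pos                                
M          0       0              5
C          0       2              7
Finally, value at row 'M', column 'Wolves_plus_5' = 5.

5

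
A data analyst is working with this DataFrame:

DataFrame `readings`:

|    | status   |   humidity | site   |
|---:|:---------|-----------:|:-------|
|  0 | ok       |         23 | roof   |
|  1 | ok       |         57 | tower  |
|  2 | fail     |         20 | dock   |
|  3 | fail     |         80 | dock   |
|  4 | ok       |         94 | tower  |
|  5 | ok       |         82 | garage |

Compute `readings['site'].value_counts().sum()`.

value_counts of site:
site
tower     2
dock      2
roof      1
garage    1
Name: count, dtype: int64

6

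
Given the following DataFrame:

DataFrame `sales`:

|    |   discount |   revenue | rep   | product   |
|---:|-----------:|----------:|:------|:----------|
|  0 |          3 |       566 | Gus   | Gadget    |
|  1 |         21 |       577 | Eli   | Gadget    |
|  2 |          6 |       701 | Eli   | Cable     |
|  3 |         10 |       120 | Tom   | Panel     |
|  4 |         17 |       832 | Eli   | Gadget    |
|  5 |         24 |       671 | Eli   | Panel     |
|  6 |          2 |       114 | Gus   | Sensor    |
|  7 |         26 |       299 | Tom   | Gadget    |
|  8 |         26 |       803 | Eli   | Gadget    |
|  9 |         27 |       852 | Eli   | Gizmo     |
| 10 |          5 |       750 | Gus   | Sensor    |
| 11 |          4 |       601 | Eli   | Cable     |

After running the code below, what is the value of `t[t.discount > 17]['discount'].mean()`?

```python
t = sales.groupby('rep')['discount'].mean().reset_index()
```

17.9285714286

group by rep, mean of discount:
rep
Eli    17.857143
Gus     3.333333
Tom    18.000000
Name: discount, dtype: float64
reset_index():
   rep   discount
0  Eli  17.857143
1  Gus   3.333333
2  Tom  18.000000
filter rows where discount > 17:
   rep   discount
0  Eli  17.857143
2  Tom  18.000000
So mean() = 17.9285714286.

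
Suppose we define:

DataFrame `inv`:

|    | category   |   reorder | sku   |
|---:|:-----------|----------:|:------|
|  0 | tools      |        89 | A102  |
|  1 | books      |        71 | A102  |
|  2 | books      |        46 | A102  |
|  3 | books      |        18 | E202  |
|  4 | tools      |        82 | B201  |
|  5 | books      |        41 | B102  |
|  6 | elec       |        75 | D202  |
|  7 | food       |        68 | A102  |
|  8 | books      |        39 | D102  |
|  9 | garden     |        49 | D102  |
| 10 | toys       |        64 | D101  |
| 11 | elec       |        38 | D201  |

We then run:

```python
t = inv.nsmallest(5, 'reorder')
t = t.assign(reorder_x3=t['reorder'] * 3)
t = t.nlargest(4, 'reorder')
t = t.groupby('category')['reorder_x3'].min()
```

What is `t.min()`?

114

take 5 rows with smallest reorder:
   category  reorder   sku
3     books       18  E202
11     elec       38  D201
8     books       39  D102
5     books       41  B102
2     books       46  A102
add column reorder_x3 = t['reorder'] * 3:
   category  reorder   sku  reorder_x3
3     books       18  E202          54
11     elec       38  D201         114
8     books       39  D102         117
5     books       41  B102         123
2     books       46  A102         138
take 4 rows with largest reorder:
   category  reorder   sku  reorder_x3
2     books       46  A102         138
5     books       41  B102         123
8     books       39  D102         117
11     elec       38  D201         114
group by category, min of reorder_x3:
category
books    117
elec     114
Name: reorder_x3, dtype: int64
Finally, min of the resulting series = 114.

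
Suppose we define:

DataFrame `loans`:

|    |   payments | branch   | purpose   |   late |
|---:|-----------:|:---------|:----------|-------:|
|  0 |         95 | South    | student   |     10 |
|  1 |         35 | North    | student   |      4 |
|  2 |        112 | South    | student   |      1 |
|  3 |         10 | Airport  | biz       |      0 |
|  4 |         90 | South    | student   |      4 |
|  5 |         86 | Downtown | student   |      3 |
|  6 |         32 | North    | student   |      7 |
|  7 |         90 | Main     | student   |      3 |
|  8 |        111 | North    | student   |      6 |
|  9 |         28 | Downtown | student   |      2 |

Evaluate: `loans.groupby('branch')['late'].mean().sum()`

group by branch, mean of late:
branch
Airport     0.000000
Downtown    2.500000
Main        3.000000
North       5.666667
South       5.000000
Name: late, dtype: float64
Reading off the sum of the resulting series, we get 16.1666666667.

16.1666666667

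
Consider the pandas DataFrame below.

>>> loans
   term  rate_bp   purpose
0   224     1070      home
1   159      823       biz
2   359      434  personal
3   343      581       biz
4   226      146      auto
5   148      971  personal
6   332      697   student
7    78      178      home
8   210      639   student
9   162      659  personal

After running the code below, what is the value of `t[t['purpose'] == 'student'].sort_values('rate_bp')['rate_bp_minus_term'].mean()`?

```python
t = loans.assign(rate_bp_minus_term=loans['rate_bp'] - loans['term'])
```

add column rate_bp_minus_term = loans['rate_bp'] - loans['term']:
   term  rate_bp   purpose  rate_bp_minus_term
0   224     1070      home                 846
1   159      823       biz                 664
2   359      434  personal                  75
3   343      581       biz                 238
4   226      146      auto                 -80
5   148      971  personal                 823
6   332      697   student                 365
7    78      178      home                 100
8   210      639   student                 429
9   162      659  personal                 497
filter rows where purpose == 'student':
   term  rate_bp  purpose  rate_bp_minus_term
6   332      697  student                 365
8   210      639  student                 429
sort by rate_bp:
   term  rate_bp  purpose  rate_bp_minus_term
8   210      639  student                 429
6   332      697  student                 365
Finally, mean of column 'rate_bp_minus_term' = 397.0.

397.0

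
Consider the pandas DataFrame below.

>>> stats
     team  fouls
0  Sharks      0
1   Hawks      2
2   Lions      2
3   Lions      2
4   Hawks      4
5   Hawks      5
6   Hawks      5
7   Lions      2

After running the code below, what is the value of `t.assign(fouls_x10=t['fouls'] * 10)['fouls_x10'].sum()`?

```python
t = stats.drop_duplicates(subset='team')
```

drop duplicate team (keep=first):
     team  fouls
0  Sharks      0
1   Hawks      2
2   Lions      2
add column fouls_x10 = t['fouls'] * 10:
     team  fouls  fouls_x10
0  Sharks      0          0
1   Hawks      2         20
2   Lions      2         20

40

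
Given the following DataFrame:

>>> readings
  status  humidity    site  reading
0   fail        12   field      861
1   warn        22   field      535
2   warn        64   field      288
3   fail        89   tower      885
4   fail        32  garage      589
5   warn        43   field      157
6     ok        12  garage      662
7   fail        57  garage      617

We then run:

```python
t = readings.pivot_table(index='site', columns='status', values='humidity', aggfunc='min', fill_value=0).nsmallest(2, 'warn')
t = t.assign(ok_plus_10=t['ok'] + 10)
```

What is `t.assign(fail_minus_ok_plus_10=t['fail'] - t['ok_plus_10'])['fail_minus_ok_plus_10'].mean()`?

pivot: rows=site, cols=status, min(humidity):
status  fail  ok  warn
site                  
field     12   0    22
garage    32  12     0
tower     89   0     0
take 2 rows with smallest warn:
status  fail  ok  warn
site                  
garage    32  12     0
tower     89   0     0
add column ok_plus_10 = t['ok'] + 10:
status  fail  ok  warn  ok_plus_10
site                              
garage    32  12     0          22
tower     89   0     0          10
add column fail_minus_ok_plus_10 = t['fail'] - t['ok_plus_10']:
status  fail  ok  warn  ok_plus_10  fail_minus_ok_plus_10
site                                                     
garage    32  12     0          22                     10
tower     89   0     0          10                     79
mean of column 'fail_minus_ok_plus_10' → 44.5

44.5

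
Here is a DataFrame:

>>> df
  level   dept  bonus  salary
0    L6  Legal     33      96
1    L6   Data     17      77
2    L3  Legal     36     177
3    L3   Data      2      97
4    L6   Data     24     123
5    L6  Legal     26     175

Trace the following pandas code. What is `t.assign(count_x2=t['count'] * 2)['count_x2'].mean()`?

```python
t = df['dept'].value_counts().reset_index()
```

6.0

value_counts of dept:
dept
Legal    3
Data     3
Name: count, dtype: int64
reset_index():
    dept  count
0  Legal      3
1   Data      3
add column count_x2 = t['count'] * 2:
    dept  count  count_x2
0  Legal      3         6
1   Data      3         6
Reading off the mean of column 'count_x2', we get 6.0.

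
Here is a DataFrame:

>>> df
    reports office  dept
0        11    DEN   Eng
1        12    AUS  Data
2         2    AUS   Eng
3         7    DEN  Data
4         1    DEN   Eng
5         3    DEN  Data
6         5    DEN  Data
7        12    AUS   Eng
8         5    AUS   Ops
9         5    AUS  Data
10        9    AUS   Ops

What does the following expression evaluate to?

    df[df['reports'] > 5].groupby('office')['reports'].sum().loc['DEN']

18

filter rows where reports > 5:
    reports office  dept
0        11    DEN   Eng
1        12    AUS  Data
3         7    DEN  Data
7        12    AUS   Eng
10        9    AUS   Ops
group by office, sum of reports:
office
AUS    33
DEN    18
Name: reports, dtype: int64
Taking the value at index 'DEN' gives 18.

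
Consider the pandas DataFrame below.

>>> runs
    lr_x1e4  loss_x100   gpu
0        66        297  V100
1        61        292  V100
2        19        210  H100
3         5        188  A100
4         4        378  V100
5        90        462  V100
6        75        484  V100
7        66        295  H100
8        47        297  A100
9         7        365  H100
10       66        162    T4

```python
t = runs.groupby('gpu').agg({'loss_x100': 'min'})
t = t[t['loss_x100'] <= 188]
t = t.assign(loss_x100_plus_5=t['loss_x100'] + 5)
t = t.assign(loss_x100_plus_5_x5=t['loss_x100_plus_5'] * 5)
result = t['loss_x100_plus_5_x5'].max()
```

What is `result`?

group by gpu, min of loss_x100:
      loss_x100
gpu            
A100        188
H100        210
T4          162
V100        292
filter rows where loss_x100 <= 188:
      loss_x100
gpu            
A100        188
T4          162
add column loss_x100_plus_5 = t['loss_x100'] + 5:
      loss_x100  loss_x100_plus_5
gpu                              
A100        188               193
T4          162               167
add column loss_x100_plus_5_x5 = t['loss_x100_plus_5'] * 5:
      loss_x100  loss_x100_plus_5  loss_x100_plus_5_x5
gpu                                                   
A100        188               193                  965
T4          162               167                  835

965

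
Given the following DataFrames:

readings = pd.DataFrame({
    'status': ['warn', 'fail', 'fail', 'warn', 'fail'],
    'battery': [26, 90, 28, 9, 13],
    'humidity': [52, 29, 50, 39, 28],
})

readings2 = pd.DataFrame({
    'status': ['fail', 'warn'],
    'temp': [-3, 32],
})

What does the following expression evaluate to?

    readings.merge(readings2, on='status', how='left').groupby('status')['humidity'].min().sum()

merge on 'status' (how='left') → 5 rows:
  status  battery  humidity  temp
0   warn       26        52    32
1   fail       90        29    -3
2   fail       28        50    -3
3   warn        9        39    32
4   fail       13        28    -3
group by status, min of humidity:
status
fail    28
warn    39
Name: humidity, dtype: int64
So sum() = 67.

67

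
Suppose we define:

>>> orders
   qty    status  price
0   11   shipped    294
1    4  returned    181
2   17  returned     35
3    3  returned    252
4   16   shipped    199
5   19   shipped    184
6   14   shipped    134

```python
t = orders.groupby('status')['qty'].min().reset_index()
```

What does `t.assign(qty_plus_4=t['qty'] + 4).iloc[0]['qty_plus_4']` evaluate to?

7

group by status, min of qty:
status
returned     3
shipped     11
Name: qty, dtype: int64
reset_index():
     status  qty
0  returned    3
1   shipped   11
add column qty_plus_4 = t['qty'] + 4:
     status  qty  qty_plus_4
0  returned    3           7
1   shipped   11          15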